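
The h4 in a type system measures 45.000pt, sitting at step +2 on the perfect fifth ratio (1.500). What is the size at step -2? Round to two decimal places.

8.89pt

45.000 ÷ 1.500⁴ = 45.000 ÷ 5.06250 ≈ 8.889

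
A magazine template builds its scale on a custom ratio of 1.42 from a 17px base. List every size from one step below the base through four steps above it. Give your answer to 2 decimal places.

11.97px, 17.00px, 24.14px, 34.28px, 48.68px, 69.12px

Step -1: 17.0 ÷ 1.42 = 11.97
Step 0: 17px
Step 1: 17.0 × 1.42 = 24.14
Step 2: 17.0 × 1.42² = 34.28
Step 3: 17.0 × 1.42³ = 48.68
Step 4: 17.0 × 1.42⁴ = 69.12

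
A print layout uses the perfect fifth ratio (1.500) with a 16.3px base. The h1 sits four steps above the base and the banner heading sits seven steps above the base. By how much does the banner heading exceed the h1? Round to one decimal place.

196.0px

Step 4: 16.3 × 1.500⁴ = 82.519px
Step 7: 16.3 × 1.500⁷ = 278.501px
Difference: 278.501 − 82.519 = 195.982px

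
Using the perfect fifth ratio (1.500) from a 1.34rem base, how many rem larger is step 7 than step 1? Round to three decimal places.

Step 1: 1.34 × 1.500 = 2.01000rem
Step 7: 1.34 × 1.500⁷ = 22.89516rem
Difference: 22.89516 − 2.01000 = 20.88516rem

20.885rem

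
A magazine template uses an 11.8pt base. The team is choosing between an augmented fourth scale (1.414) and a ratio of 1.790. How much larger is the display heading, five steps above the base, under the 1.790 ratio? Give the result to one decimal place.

Augmented fourth: 11.8 × 1.414⁵ = 66.700pt
At 1.790: 11.8 × 1.790⁵ = 216.844pt
Difference: 216.844 − 66.700 = 150.144pt

150.1pt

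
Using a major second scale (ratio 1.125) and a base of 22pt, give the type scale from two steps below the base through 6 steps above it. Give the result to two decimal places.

17.38pt, 19.56pt, 22.00pt, 24.75pt, 27.84pt, 31.32pt, 35.24pt, 39.64pt, 44.60pt

Step -2: 22.0 ÷ 1.125² = 17.38
Step -1: 22.0 ÷ 1.125 = 19.56
Step 0: 22pt
Step 1: 22.0 × 1.125 = 24.75
Step 2: 22.0 × 1.125² = 27.84
Step 3: 22.0 × 1.125³ = 31.32
Step 4: 22.0 × 1.125⁴ = 35.24
Step 5: 22.0 × 1.125⁵ = 39.64
Step 6: 22.0 × 1.125⁶ = 44.60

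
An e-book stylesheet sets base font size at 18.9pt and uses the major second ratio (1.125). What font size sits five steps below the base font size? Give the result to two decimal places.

10.49pt

Each step on a modular scale multiplies by the ratio, so the size n steps from the base is base × ratioⁿ.
18.9 ÷ 1.125⁵ = 18.9 ÷ 1.80203 ≈ 10.49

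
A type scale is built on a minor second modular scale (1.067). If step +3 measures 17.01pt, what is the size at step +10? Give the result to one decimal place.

26.8pt

The gap is 10 − (3) = 7 steps, so the factor is 1.067^7.
17.01 × 1.067⁷ = 17.01 × 1.57453 ≈ 26.783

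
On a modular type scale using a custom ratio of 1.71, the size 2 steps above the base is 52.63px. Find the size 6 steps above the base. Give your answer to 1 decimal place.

52.63 × 1.71⁴ = 52.63 × 8.55036 ≈ 450.005

450.0px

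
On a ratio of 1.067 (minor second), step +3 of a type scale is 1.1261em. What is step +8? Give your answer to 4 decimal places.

1.5574em

Moving from step +3 to step +8 is 5 steps up, so multiply by r⁵.
1.1261 × 1.067⁵ = 1.1261 × 1.38300 ≈ 1.5574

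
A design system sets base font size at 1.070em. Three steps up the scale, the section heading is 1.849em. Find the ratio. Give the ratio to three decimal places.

1.200

r³ = 1.849 / 1.070, so r = (1.849/1.070)^(1/3).
r = 1.7280^(1/3) ≈ 1.2000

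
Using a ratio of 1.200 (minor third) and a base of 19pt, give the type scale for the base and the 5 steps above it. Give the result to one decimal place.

19.0pt, 22.8pt, 27.4pt, 32.8pt, 39.4pt, 47.3pt

Step 0: 19pt
Step 1: 19.0 × 1.200 = 22.8
Step 2: 19.0 × 1.200² = 27.4
Step 3: 19.0 × 1.200³ = 32.8
Step 4: 19.0 × 1.200⁴ = 39.4
Step 5: 19.0 × 1.200⁵ = 47.3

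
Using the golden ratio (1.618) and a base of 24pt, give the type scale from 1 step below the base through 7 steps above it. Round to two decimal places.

14.83pt, 24.00pt, 38.83pt, 62.83pt, 101.66pt, 164.48pt, 266.14pt, 430.61pt, 696.72pt

Step -1: 24.0 ÷ 1.618 = 14.83
Step 0: 24pt
Step 1: 24.0 × 1.618 = 38.83
Step 2: 24.0 × 1.618² = 62.83
Step 3: 24.0 × 1.618³ = 101.66
Step 4: 24.0 × 1.618⁴ = 164.48
Step 5: 24.0 × 1.618⁵ = 266.14
Step 6: 24.0 × 1.618⁶ = 430.61
Step 7: 24.0 × 1.618⁷ = 696.72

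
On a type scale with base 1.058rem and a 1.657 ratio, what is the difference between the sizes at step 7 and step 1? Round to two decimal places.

Step 1: 1.058 × 1.657 = 1.7531rem
Step 7: 1.058 × 1.657⁷ = 36.2863rem
Difference: 36.2863 − 1.7531 = 34.5332rem

34.53rem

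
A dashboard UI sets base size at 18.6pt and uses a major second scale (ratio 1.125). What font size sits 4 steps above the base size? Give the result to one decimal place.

Each step on a modular scale multiplies by the ratio, so the size n steps from the base is base × ratioⁿ.
18.6 × 1.125⁴ = 18.6 × 1.60181 ≈ 29.79

29.8pt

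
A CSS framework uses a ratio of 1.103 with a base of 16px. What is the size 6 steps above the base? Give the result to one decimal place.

28.8px

Each step on a modular scale multiplies by the ratio, so the size n steps from the base is base × ratioⁿ.
16.0 × 1.103⁶ = 16.0 × 1.80075 ≈ 28.81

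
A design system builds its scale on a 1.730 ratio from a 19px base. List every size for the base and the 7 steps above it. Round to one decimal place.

19.0px, 32.9px, 56.9px, 98.4px, 170.2px, 294.4px, 509.4px, 881.2px

Step 0: 19px
Step 1: 19.0 × 1.730 = 32.9
Step 2: 19.0 × 1.730² = 56.9
Step 3: 19.0 × 1.730³ = 98.4
Step 4: 19.0 × 1.730⁴ = 170.2
Step 5: 19.0 × 1.730⁵ = 294.4
Step 6: 19.0 × 1.730⁶ = 509.4
Step 7: 19.0 × 1.730⁷ = 881.2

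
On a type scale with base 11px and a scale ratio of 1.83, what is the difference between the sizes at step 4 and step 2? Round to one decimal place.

Step 2: 11.0 × 1.83² = 36.838px
Step 4: 11.0 × 1.83⁴ = 123.366px
Difference: 123.366 − 36.838 = 86.528px

86.5px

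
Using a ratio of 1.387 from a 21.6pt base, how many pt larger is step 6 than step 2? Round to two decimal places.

Step 2: 21.6 × 1.387² = 41.5534pt
Step 6: 21.6 × 1.387⁶ = 153.7845pt
Difference: 153.7845 − 41.5534 = 112.2311pt

112.23pt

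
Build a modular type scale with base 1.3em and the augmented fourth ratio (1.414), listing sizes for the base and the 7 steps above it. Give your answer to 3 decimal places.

Step 0: 1.3em
Step 1: 1.3 × 1.414 = 1.838
Step 2: 1.3 × 1.414² = 2.599
Step 3: 1.3 × 1.414³ = 3.675
Step 4: 1.3 × 1.414⁴ = 5.197
Step 5: 1.3 × 1.414⁵ = 7.348
Step 6: 1.3 × 1.414⁶ = 10.391
Step 7: 1.3 × 1.414⁷ = 14.692

1.300em, 1.838em, 2.599em, 3.675em, 5.197em, 7.348em, 10.391em, 14.692em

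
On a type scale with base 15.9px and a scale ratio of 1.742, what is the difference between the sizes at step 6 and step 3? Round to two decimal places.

360.26px

Step 3: 15.9 × 1.742³ = 84.0507px
Step 6: 15.9 × 1.742⁶ = 444.3099px
Difference: 444.3099 − 84.0507 = 360.2592px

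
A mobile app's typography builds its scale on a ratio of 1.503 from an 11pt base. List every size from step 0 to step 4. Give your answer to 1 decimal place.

Step 0: 11pt
Step 1: 11.0 × 1.503 = 16.5
Step 2: 11.0 × 1.503² = 24.8
Step 3: 11.0 × 1.503³ = 37.3
Step 4: 11.0 × 1.503⁴ = 56.1

11.0pt, 16.5pt, 24.8pt, 37.3pt, 56.1pt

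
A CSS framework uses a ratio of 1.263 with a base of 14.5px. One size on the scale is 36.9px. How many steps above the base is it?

1.263ⁿ = 36.9 / 14.5 = 2.5448
n = ln(2.5448) / ln(1.263) = 0.9341 / 0.2335 ≈ 4.00

4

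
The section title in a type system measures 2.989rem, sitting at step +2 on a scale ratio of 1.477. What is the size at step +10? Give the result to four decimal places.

Moving from step +2 to step +10 is 8 steps up, so multiply by r⁸.
2.989 × 1.477⁸ = 2.989 × 22.64874 ≈ 67.6971

67.6971rem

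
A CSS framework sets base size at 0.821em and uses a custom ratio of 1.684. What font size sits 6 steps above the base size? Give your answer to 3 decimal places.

Each step on a modular scale multiplies by the ratio, so the size n steps from the base is base × ratioⁿ.
0.821 × 1.684⁶ = 0.821 × 22.80618 ≈ 18.724

18.724em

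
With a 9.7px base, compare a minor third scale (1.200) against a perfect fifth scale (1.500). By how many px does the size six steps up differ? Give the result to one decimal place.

81.5px

Minor third: 9.7 × 1.200⁶ = 28.964px
Perfect fifth: 9.7 × 1.500⁶ = 110.489px
Difference: 110.489 − 28.964 = 81.525px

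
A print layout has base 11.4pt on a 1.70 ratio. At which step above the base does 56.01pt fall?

1.70ⁿ = 56.01 / 11.4 = 4.9132
n = ln(4.9132) / ln(1.70) = 1.5919 / 0.5306 ≈ 3.00

3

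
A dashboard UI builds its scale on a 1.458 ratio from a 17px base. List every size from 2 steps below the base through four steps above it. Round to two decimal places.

8.00px, 11.66px, 17.00px, 24.79px, 36.14px, 52.69px, 76.82px

Step -2: 17.0 ÷ 1.458² = 8.00
Step -1: 17.0 ÷ 1.458 = 11.66
Step 0: 17px
Step 1: 17.0 × 1.458 = 24.79
Step 2: 17.0 × 1.458² = 36.14
Step 3: 17.0 × 1.458³ = 52.69
Step 4: 17.0 × 1.458⁴ = 76.82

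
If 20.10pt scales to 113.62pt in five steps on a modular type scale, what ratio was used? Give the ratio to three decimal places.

The ratio satisfies 20.10 × r⁵ = 113.62, so r = (113.62 / 20.10)^(1/5).
r = 5.6527^(1/5) ≈ 1.4140

1.414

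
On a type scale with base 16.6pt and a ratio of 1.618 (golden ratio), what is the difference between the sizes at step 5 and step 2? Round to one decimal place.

140.6pt

Step 2: 16.6 × 1.618² = 43.458pt
Step 5: 16.6 × 1.618⁵ = 184.077pt
Difference: 184.077 − 43.458 = 140.619pt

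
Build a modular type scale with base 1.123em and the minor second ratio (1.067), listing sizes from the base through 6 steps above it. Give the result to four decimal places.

Step 0: 1.123em
Step 1: 1.123 × 1.067 = 1.1982
Step 2: 1.123 × 1.067² = 1.2785
Step 3: 1.123 × 1.067³ = 1.3642
Step 4: 1.123 × 1.067⁴ = 1.4556
Step 5: 1.123 × 1.067⁵ = 1.5531
Step 6: 1.123 × 1.067⁶ = 1.6572

1.1230em, 1.1982em, 1.2785em, 1.3642em, 1.4556em, 1.5531em, 1.6572em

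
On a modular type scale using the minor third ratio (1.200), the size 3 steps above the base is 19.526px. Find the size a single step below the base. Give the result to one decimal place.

The gap is -1 − (3) = -4 steps, so the factor is 1.200^-4.
19.526 ÷ 1.200⁴ = 19.526 ÷ 2.07360 ≈ 9.416

9.4px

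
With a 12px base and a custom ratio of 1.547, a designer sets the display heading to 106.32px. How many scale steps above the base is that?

5

1.547ⁿ = 106.32 / 12 = 8.8600
n = ln(8.8600) / ln(1.547) = 2.1815 / 0.4363 ≈ 5.00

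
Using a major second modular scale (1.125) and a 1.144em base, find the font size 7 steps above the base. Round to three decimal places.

2.609em

Each step on a modular scale multiplies by the ratio, so the size n steps from the base is base × ratioⁿ.
1.144 × 1.125⁷ = 1.144 × 2.28070 ≈ 2.609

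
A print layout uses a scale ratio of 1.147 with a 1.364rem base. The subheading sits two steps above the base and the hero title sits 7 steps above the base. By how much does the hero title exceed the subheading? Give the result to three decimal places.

1.768rem

Step 2: 1.364 × 1.147² = 1.79449rem
Step 7: 1.364 × 1.147⁷ = 3.56253rem
Difference: 3.56253 − 1.79449 = 1.76804rem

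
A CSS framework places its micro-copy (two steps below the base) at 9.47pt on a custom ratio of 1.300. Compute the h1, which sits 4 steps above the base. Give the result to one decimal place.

45.7pt

9.47 × 1.300⁶ = 9.47 × 4.82681 ≈ 45.710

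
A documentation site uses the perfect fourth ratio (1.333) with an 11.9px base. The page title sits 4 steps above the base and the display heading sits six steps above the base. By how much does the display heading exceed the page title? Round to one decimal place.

Step 4: 11.9 × 1.333⁴ = 37.572px
Step 6: 11.9 × 1.333⁶ = 66.762px
Difference: 66.762 − 37.572 = 29.190px

29.2px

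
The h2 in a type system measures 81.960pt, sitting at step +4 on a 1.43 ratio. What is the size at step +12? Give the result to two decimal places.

1433.15pt

81.960 × 1.43⁸ = 81.960 × 17.48591 ≈ 1433.145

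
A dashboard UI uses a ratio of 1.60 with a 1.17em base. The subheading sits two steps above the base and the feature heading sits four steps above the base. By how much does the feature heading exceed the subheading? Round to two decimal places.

Step 2: 1.17 × 1.60² = 2.9952em
Step 4: 1.17 × 1.60⁴ = 7.6677em
Difference: 7.6677 − 2.9952 = 4.6725em

4.67em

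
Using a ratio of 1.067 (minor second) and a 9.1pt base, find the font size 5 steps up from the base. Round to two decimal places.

9.1 × 1.067⁵ = 9.1 × 1.38300 ≈ 12.59

12.59pt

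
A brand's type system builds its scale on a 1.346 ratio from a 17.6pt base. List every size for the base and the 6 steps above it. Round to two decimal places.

17.60pt, 23.69pt, 31.89pt, 42.92pt, 57.77pt, 77.76pt, 104.66pt

Step 0: 17.6pt
Step 1: 17.6 × 1.346 = 23.69
Step 2: 17.6 × 1.346² = 31.89
Step 3: 17.6 × 1.346³ = 42.92
Step 4: 17.6 × 1.346⁴ = 57.77
Step 5: 17.6 × 1.346⁵ = 77.76
Step 6: 17.6 × 1.346⁶ = 104.66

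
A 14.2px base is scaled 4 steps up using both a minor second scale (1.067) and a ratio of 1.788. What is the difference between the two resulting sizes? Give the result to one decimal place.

126.7px

Minor second: 14.2 × 1.067⁴ = 18.405px
At 1.788: 14.2 × 1.788⁴ = 145.130px
Difference: 145.130 − 18.405 = 126.725px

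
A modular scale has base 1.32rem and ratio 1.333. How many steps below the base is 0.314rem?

5

1.333ⁿ = 1.32 / 0.314 = 4.2038
n = ln(4.2038) / ln(1.333) = 1.4360 / 0.2874 ≈ 5.00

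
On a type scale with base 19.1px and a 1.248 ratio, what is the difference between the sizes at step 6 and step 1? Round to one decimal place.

Step 1: 19.1 × 1.248 = 23.837px
Step 6: 19.1 × 1.248⁶ = 72.164px
Difference: 72.164 − 23.837 = 48.327px

48.3px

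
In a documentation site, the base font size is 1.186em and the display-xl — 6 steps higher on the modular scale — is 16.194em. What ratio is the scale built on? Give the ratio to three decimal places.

r⁶ = 16.194 / 1.186, so r = (16.194/1.186)^(1/6).
r = 13.6543^(1/6) ≈ 1.5460

1.546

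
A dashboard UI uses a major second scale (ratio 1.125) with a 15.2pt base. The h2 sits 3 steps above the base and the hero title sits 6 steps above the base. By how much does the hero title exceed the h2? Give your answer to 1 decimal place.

9.2pt

Step 3: 15.2 × 1.125³ = 21.642pt
Step 6: 15.2 × 1.125⁶ = 30.815pt
Difference: 30.815 − 21.642 = 9.173pt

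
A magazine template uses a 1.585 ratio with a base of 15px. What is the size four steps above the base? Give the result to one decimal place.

94.7px

Every step multiplies by the scale ratio.
15.0 × 1.585⁴ = 15.0 × 6.31127 ≈ 94.67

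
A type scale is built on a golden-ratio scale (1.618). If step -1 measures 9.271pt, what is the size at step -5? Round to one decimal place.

The gap is -5 − (-1) = -4 steps, so the factor is 1.618^-4.
9.271 ÷ 1.618⁴ = 9.271 ÷ 6.85353 ≈ 1.353

1.4pt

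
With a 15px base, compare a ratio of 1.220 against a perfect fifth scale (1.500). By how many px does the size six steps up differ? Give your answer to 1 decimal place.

121.4px

At 1.220: 15.0 × 1.220⁶ = 49.460px
Perfect fifth: 15.0 × 1.500⁶ = 170.859px
Difference: 170.859 − 49.460 = 121.399px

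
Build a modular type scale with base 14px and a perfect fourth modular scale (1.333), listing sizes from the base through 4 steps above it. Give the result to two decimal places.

Step 0: 14px
Step 1: 14.0 × 1.333 = 18.66
Step 2: 14.0 × 1.333² = 24.88
Step 3: 14.0 × 1.333³ = 33.16
Step 4: 14.0 × 1.333⁴ = 44.20

14.00px, 18.66px, 24.88px, 33.16px, 44.20px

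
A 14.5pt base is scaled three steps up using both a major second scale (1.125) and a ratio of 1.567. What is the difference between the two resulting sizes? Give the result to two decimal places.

35.15pt

Major second: 14.5 × 1.125³ = 20.6455pt
At 1.567: 14.5 × 1.567³ = 55.7924pt
Difference: 55.7924 − 20.6455 = 35.1469pt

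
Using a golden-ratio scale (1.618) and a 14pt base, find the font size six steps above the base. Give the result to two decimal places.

Each step on a modular scale multiplies by the ratio, so the size n steps from the base is base × ratioⁿ.
14.0 × 1.618⁶ = 14.0 × 17.94201 ≈ 251.19

251.19pt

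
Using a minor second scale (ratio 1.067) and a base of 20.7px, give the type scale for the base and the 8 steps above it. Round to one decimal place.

20.7px, 22.1px, 23.6px, 25.1px, 26.8px, 28.6px, 30.5px, 32.6px, 34.8px

Step 0: 20.7px
Step 1: 20.7 × 1.067 = 22.1
Step 2: 20.7 × 1.067² = 23.6
Step 3: 20.7 × 1.067³ = 25.1
Step 4: 20.7 × 1.067⁴ = 26.8
Step 5: 20.7 × 1.067⁵ = 28.6
Step 6: 20.7 × 1.067⁶ = 30.5
Step 7: 20.7 × 1.067⁷ = 32.6
Step 8: 20.7 × 1.067⁸ = 34.8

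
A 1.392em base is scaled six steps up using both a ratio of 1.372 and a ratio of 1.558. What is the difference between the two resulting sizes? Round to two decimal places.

10.62em

At 1.372: 1.392 × 1.372⁶ = 9.2846em
At 1.558: 1.392 × 1.558⁶ = 19.9087em
Difference: 19.9087 − 9.2846 = 10.6241em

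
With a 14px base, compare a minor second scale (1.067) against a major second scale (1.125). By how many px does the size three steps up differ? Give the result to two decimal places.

2.93px

Minor second: 14.0 × 1.067³ = 17.0067px
Major second: 14.0 × 1.125³ = 19.9336px
Difference: 19.9336 − 17.0067 = 2.9269px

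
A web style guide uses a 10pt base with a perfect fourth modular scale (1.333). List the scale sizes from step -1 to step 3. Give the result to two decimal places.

7.50pt, 10.00pt, 13.33pt, 17.77pt, 23.69pt

Step -1: 10.0 ÷ 1.333 = 7.50
Step 0: 10pt
Step 1: 10.0 × 1.333 = 13.33
Step 2: 10.0 × 1.333² = 17.77
Step 3: 10.0 × 1.333³ = 23.69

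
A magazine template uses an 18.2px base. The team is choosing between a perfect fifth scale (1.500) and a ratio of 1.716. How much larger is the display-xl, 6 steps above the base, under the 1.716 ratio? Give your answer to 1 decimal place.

257.4px

Perfect fifth: 18.2 × 1.500⁶ = 207.309px
At 1.716: 18.2 × 1.716⁶ = 464.703px
Difference: 464.703 − 207.309 = 257.394px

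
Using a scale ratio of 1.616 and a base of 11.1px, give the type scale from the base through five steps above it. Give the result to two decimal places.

11.10px, 17.94px, 28.99px, 46.84px, 75.70px, 122.33px

Step 0: 11.1px
Step 1: 11.1 × 1.616 = 17.94
Step 2: 11.1 × 1.616² = 28.99
Step 3: 11.1 × 1.616³ = 46.84
Step 4: 11.1 × 1.616⁴ = 75.70
Step 5: 11.1 × 1.616⁵ = 122.33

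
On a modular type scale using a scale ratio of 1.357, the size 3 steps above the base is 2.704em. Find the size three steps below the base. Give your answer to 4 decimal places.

0.4330em

2.704 ÷ 1.357⁶ = 2.704 ÷ 6.24423 ≈ 0.4330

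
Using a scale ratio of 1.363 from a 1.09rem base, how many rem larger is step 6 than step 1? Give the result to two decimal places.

5.50rem

Step 1: 1.09 × 1.363 = 1.4857rem
Step 6: 1.09 × 1.363⁶ = 6.9888rem
Difference: 6.9888 − 1.4857 = 5.5031rem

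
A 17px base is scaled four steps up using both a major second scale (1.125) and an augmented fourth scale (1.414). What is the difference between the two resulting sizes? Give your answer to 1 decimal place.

Major second: 17.0 × 1.125⁴ = 27.231px
Augmented fourth: 17.0 × 1.414⁴ = 67.959px
Difference: 67.959 − 27.231 = 40.728px

40.7px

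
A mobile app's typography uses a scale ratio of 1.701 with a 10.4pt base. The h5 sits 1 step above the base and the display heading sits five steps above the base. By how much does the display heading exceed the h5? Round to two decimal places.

Step 1: 10.4 × 1.701 = 17.6904pt
Step 5: 10.4 × 1.701⁵ = 148.0999pt
Difference: 148.0999 − 17.6904 = 130.4095pt

130.41pt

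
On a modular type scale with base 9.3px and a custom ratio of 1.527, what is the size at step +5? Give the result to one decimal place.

77.2px

9.3 × 1.527⁵ = 9.3 × 8.30224 ≈ 77.21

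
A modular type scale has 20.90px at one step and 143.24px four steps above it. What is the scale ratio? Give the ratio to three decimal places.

1.618

r⁴ = 143.24 / 20.90, so r = (143.24/20.90)^(1/4).
r = 6.8536^(1/4) ≈ 1.6180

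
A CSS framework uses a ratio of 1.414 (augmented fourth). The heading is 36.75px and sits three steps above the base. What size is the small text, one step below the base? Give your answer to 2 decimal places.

9.19px

36.75 ÷ 1.414⁴ = 36.75 ÷ 3.99758 ≈ 9.193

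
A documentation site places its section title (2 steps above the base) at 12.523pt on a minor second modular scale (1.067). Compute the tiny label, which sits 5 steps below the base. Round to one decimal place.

The gap is -5 − (2) = -7 steps, so the factor is 1.067^-7.
12.523 ÷ 1.067⁷ = 12.523 ÷ 1.57453 ≈ 7.953

8.0pt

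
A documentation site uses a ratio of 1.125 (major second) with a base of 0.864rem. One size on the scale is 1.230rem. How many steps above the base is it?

1.125ⁿ = 1.230 / 0.864 = 1.4236
n = ln(1.4236) / ln(1.125) = 0.3532 / 0.1178 ≈ 3.00

3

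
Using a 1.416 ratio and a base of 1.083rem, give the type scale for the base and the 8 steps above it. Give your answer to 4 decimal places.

Step 0: 1.083rem
Step 1: 1.083 × 1.416 = 1.5335
Step 2: 1.083 × 1.416² = 2.1715
Step 3: 1.083 × 1.416³ = 3.0748
Step 4: 1.083 × 1.416⁴ = 4.3539
Step 5: 1.083 × 1.416⁵ = 6.1652
Step 6: 1.083 × 1.416⁶ = 8.7299
Step 7: 1.083 × 1.416⁷ = 12.3615
Step 8: 1.083 × 1.416⁸ = 17.5039

1.0830rem, 1.5335rem, 2.1715rem, 3.0748rem, 4.3539rem, 6.1652rem, 8.7299rem, 12.3615rem, 17.5039rem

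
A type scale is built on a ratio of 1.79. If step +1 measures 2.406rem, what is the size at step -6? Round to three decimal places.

2.406 ÷ 1.79⁷ = 2.406 ÷ 58.88046 ≈ 0.041

0.041rem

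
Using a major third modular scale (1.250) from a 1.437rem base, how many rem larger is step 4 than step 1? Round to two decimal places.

1.71rem

Step 1: 1.437 × 1.250 = 1.7963rem
Step 4: 1.437 × 1.250⁴ = 3.5083rem
Difference: 3.5083 − 1.7963 = 1.7120rem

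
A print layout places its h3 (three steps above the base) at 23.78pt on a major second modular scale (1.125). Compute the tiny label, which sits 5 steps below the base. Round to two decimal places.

9.27pt

23.78 ÷ 1.125⁸ = 23.78 ÷ 2.56578 ≈ 9.268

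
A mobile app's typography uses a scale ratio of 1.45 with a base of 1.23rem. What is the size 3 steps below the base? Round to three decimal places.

A modular type scale is a geometric sequence: sizeₙ = base × rⁿ.
1.23 ÷ 1.45³ = 1.23 ÷ 3.04862 ≈ 0.403

0.403rem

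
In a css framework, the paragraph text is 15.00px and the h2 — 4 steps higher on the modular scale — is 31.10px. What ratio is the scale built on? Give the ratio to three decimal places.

1.200

The ratio satisfies 15.00 × r⁴ = 31.10, so r = (31.10 / 15.00)^(1/4).
r = 2.0733^(1/4) ≈ 1.2000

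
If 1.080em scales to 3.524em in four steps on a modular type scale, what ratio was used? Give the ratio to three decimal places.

1.344

The ratio satisfies 1.080 × r⁴ = 3.524, so r = (3.524 / 1.080)^(1/4).
r = 3.2630^(1/4) ≈ 1.3440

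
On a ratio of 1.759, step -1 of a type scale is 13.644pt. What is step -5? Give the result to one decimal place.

1.4pt

Moving from step -1 to step -5 is 4 steps down, so divide by r⁴.
13.644 ÷ 1.759⁴ = 13.644 ÷ 9.57334 ≈ 1.425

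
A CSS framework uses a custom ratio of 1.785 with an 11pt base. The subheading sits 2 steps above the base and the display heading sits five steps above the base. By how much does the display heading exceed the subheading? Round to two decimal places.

164.29pt

Step 2: 11.0 × 1.785² = 35.0485pt
Step 5: 11.0 × 1.785⁵ = 199.3351pt
Difference: 199.3351 − 35.0485 = 164.2866pt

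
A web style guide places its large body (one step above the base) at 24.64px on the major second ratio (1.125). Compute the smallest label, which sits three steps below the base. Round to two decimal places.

The gap is -3 − (1) = -4 steps, so the factor is 1.125^-4.
24.64 ÷ 1.125⁴ = 24.64 ÷ 1.60181 ≈ 15.383

15.38px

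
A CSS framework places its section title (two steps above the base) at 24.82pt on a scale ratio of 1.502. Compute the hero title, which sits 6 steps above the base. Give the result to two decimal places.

126.32pt

Moving from step +2 to step +6 is 4 steps up, so multiply by r⁴.
24.82 × 1.502⁴ = 24.82 × 5.08955 ≈ 126.323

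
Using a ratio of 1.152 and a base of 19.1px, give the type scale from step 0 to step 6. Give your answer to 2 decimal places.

19.10px, 22.00px, 25.35px, 29.20px, 33.64px, 38.75px, 44.64px

Step 0: 19.1px
Step 1: 19.1 × 1.152 = 22.00
Step 2: 19.1 × 1.152² = 25.35
Step 3: 19.1 × 1.152³ = 29.20
Step 4: 19.1 × 1.152⁴ = 33.64
Step 5: 19.1 × 1.152⁵ = 38.75
Step 6: 19.1 × 1.152⁶ = 44.64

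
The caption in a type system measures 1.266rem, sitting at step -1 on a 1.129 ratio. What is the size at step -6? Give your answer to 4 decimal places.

0.6902rem

1.266 ÷ 1.129⁵ = 1.266 ÷ 1.83430 ≈ 0.6902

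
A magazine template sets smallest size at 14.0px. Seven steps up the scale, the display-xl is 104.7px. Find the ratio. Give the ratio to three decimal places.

r⁷ = 104.7 / 14.0, so r = (104.7/14.0)^(1/7).
r = 7.4786^(1/7) ≈ 1.3330

1.333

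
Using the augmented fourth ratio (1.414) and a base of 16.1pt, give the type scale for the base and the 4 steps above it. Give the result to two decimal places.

16.10pt, 22.77pt, 32.19pt, 45.52pt, 64.36pt

Step 0: 16.1pt
Step 1: 16.1 × 1.414 = 22.77
Step 2: 16.1 × 1.414² = 32.19
Step 3: 16.1 × 1.414³ = 45.52
Step 4: 16.1 × 1.414⁴ = 64.36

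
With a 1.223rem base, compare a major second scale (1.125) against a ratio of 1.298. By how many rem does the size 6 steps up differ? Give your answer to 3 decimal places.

Major second: 1.223 × 1.125⁶ = 2.47937rem
At 1.298: 1.223 × 1.298⁶ = 5.84891rem
Difference: 5.84891 − 2.47937 = 3.36954rem

3.370rem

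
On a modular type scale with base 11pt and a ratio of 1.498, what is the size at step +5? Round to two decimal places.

82.98pt

11.0 × 1.498⁵ = 11.0 × 7.54326 ≈ 82.98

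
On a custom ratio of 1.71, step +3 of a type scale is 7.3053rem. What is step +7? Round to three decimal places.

7.3053 × 1.71⁴ = 7.3053 × 8.55036 ≈ 62.463

62.463rem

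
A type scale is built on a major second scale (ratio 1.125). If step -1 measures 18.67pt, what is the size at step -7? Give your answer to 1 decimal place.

9.2pt

The gap is -7 − (-1) = -6 steps, so the factor is 1.125^-6.
18.67 ÷ 1.125⁶ = 18.67 ÷ 2.02729 ≈ 9.209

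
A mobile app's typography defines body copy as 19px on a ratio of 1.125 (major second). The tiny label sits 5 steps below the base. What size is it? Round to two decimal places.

10.54px

A modular type scale is a geometric sequence: sizeₙ = base × rⁿ.
19.0 ÷ 1.125⁵ = 19.0 ÷ 1.80203 ≈ 10.54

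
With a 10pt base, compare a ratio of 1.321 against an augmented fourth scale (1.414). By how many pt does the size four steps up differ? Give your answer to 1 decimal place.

9.5pt

At 1.321: 10.0 × 1.321⁴ = 30.452pt
Augmented fourth: 10.0 × 1.414⁴ = 39.976pt
Difference: 39.976 − 30.452 = 9.524pt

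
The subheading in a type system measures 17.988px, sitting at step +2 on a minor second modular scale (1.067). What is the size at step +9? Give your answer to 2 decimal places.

28.32px

17.988 × 1.067⁷ = 17.988 × 1.57453 ≈ 28.323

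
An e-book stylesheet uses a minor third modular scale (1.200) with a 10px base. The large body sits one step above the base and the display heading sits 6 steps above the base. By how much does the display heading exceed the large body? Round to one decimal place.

17.9px

Step 1: 10.0 × 1.200 = 12.000px
Step 6: 10.0 × 1.200⁶ = 29.860px
Difference: 29.860 − 12.000 = 17.860px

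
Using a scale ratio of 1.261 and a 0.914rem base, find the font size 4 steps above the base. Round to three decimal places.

0.914 × 1.261⁴ = 0.914 × 2.52848 ≈ 2.311

2.311rem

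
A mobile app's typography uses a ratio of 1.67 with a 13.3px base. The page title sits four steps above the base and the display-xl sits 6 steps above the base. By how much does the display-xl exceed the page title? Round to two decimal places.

185.06px

Step 4: 13.3 × 1.67⁴ = 103.4469px
Step 6: 13.3 × 1.67⁶ = 288.5031px
Difference: 288.5031 − 103.4469 = 185.0562px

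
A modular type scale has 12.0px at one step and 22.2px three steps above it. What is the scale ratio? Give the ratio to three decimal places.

The ratio satisfies 12.0 × r³ = 22.2, so r = (22.2 / 12.0)^(1/3).
r = 1.8500^(1/3) ≈ 1.2276

1.228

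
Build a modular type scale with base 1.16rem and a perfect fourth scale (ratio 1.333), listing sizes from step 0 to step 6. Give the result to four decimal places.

Step 0: 1.16rem
Step 1: 1.16 × 1.333 = 1.5463
Step 2: 1.16 × 1.333² = 2.0612
Step 3: 1.16 × 1.333³ = 2.7476
Step 4: 1.16 × 1.333⁴ = 3.6625
Step 5: 1.16 × 1.333⁵ = 4.8821
Step 6: 1.16 × 1.333⁶ = 6.5079

1.1600rem, 1.5463rem, 2.0612rem, 2.7476rem, 3.6625rem, 4.8821rem, 6.5079rem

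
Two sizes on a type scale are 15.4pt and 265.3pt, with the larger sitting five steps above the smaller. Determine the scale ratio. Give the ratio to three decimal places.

1.767

r⁵ = 265.3 / 15.4, so r = (265.3/15.4)^(1/5).
r = 17.2273^(1/5) ≈ 1.7670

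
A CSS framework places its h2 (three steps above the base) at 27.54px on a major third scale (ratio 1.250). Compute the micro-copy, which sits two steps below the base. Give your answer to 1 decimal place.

9.0px

The gap is -2 − (3) = -5 steps, so the factor is 1.250^-5.
27.54 ÷ 1.250⁵ = 27.54 ÷ 3.05176 ≈ 9.024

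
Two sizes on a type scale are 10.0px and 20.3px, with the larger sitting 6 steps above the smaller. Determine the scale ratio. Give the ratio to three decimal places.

1.125

The ratio satisfies 10.0 × r⁶ = 20.3, so r = (20.3 / 10.0)^(1/6).
r = 2.0300^(1/6) ≈ 1.1253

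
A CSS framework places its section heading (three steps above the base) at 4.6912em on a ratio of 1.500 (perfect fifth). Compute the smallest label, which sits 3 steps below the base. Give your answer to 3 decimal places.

0.412em

Moving from step +3 to step -3 is 6 steps down, so divide by r⁶.
4.6912 ÷ 1.500⁶ = 4.6912 ÷ 11.39062 ≈ 0.412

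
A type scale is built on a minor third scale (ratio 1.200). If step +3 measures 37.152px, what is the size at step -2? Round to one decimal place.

14.9px

Moving from step +3 to step -2 is 5 steps down, so divide by r⁵.
37.152 ÷ 1.200⁵ = 37.152 ÷ 2.48832 ≈ 14.931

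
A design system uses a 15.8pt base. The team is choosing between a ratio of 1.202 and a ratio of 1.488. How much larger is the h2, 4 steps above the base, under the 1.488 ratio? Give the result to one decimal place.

At 1.202: 15.8 × 1.202⁴ = 32.982pt
At 1.488: 15.8 × 1.488⁴ = 77.458pt
Difference: 77.458 − 32.982 = 44.476pt

44.5pt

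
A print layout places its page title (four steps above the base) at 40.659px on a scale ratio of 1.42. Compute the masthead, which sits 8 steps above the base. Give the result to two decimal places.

165.31px

The gap is 8 − (4) = 4 steps, so the factor is 1.42^4.
40.659 × 1.42⁴ = 40.659 × 4.06587 ≈ 165.314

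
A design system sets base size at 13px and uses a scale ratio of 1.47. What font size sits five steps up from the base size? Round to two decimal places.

13.0 × 1.47⁵ = 13.0 × 6.86415 ≈ 89.23

89.23px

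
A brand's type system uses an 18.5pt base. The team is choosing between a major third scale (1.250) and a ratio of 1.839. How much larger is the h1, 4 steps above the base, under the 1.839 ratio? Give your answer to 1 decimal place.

Major third: 18.5 × 1.250⁴ = 45.166pt
At 1.839: 18.5 × 1.839⁴ = 211.592pt
Difference: 211.592 − 45.166 = 166.426pt

166.4pt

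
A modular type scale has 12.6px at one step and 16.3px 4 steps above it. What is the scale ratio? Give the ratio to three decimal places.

1.066

The ratio satisfies 12.6 × r⁴ = 16.3, so r = (16.3 / 12.6)^(1/4).
r = 1.2937^(1/4) ≈ 1.0665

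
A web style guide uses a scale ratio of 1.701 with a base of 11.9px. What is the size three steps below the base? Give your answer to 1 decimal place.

A modular type scale is a geometric sequence: sizeₙ = base × rⁿ.
11.9 ÷ 1.701³ = 11.9 ÷ 4.92168 ≈ 2.42

2.4px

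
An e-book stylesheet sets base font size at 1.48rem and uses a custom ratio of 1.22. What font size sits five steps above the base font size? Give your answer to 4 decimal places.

A modular type scale is a geometric sequence: sizeₙ = base × rⁿ.
1.48 × 1.22⁵ = 1.48 × 2.70271 ≈ 4.0000

4.0000rem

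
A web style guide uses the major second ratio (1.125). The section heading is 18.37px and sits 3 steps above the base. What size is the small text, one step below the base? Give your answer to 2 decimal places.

18.37 ÷ 1.125⁴ = 18.37 ÷ 1.60181 ≈ 11.468

11.47px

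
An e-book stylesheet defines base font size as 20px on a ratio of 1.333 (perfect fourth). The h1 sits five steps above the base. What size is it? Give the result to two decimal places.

84.17px

20.0 × 1.333⁵ = 20.0 × 4.20873 ≈ 84.17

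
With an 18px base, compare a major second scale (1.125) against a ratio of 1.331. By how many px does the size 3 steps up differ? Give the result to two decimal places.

Major second: 18.0 × 1.125³ = 25.6289px
At 1.331: 18.0 × 1.331³ = 42.4431px
Difference: 42.4431 − 25.6289 = 16.8142px

16.81px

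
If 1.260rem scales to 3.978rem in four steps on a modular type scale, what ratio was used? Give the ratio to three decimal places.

r⁴ = 3.978 / 1.260, so r = (3.978/1.260)^(1/4).
r = 3.1571^(1/4) ≈ 1.3330

1.333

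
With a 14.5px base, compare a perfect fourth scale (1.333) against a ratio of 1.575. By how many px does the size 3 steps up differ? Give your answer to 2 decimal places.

Perfect fourth: 14.5 × 1.333³ = 34.3446px
At 1.575: 14.5 × 1.575³ = 56.6513px
Difference: 56.6513 − 34.3446 = 22.3067px

22.31px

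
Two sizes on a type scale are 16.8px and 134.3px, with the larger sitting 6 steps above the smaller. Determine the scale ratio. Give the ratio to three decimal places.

r⁶ = 134.3 / 16.8, so r = (134.3/16.8)^(1/6).
r = 7.9940^(1/6) ≈ 1.4140

1.414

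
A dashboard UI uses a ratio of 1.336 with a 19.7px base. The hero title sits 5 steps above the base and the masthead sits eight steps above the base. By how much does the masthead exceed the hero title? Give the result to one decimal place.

Step 5: 19.7 × 1.336⁵ = 83.849px
Step 8: 19.7 × 1.336⁸ = 199.948px
Difference: 199.948 − 83.849 = 116.099px

116.1px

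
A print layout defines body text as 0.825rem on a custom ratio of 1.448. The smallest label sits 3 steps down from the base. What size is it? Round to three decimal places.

A modular type scale is a geometric sequence: sizeₙ = base × rⁿ.
0.825 ÷ 1.448³ = 0.825 ÷ 3.03603 ≈ 0.272

0.272rem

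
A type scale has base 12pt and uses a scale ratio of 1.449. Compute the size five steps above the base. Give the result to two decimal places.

12.0 × 1.449⁵ = 12.0 × 6.38766 ≈ 76.65

76.65pt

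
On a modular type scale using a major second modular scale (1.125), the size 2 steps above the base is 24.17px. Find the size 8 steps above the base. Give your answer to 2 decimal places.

49.00px

Moving from step +2 to step +8 is 6 steps up, so multiply by r⁶.
24.17 × 1.125⁶ = 24.17 × 2.02729 ≈ 49.000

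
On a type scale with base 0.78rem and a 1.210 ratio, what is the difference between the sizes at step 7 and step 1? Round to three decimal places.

Step 1: 0.78 × 1.210 = 0.94380rem
Step 7: 0.78 × 1.210⁷ = 2.96205rem
Difference: 2.96205 − 0.94380 = 2.01825rem

2.018rem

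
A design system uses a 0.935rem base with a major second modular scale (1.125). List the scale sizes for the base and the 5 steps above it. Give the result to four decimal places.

0.9350rem, 1.0519rem, 1.1834rem, 1.3313rem, 1.4977rem, 1.6849rem

Step 0: 0.935rem
Step 1: 0.935 × 1.125 = 1.0519
Step 2: 0.935 × 1.125² = 1.1834
Step 3: 0.935 × 1.125³ = 1.3313
Step 4: 0.935 × 1.125⁴ = 1.4977
Step 5: 0.935 × 1.125⁵ = 1.6849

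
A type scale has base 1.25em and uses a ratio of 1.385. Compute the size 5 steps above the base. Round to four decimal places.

A modular type scale is a geometric sequence: sizeₙ = base × rⁿ.
1.25 × 1.385⁵ = 1.25 × 5.09623 ≈ 6.3703

6.3703em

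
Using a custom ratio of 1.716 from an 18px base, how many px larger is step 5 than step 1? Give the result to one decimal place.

236.9px

Step 1: 18.0 × 1.716 = 30.888px
Step 5: 18.0 × 1.716⁵ = 267.830px
Difference: 267.830 − 30.888 = 236.942px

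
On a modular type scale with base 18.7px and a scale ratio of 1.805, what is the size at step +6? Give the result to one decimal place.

646.7px

A modular type scale is a geometric sequence: sizeₙ = base × rⁿ.
18.7 × 1.805⁶ = 18.7 × 34.58305 ≈ 646.70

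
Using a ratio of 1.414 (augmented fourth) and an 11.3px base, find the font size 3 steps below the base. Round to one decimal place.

4.0px

11.3 ÷ 1.414³ = 11.3 ÷ 2.82715 ≈ 4.00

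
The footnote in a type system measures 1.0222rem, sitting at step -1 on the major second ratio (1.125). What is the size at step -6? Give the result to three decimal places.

1.0222 ÷ 1.125⁵ = 1.0222 ÷ 1.80203 ≈ 0.567

0.567rem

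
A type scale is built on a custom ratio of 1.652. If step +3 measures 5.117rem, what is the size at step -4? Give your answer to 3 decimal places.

5.117 ÷ 1.652⁷ = 5.117 ÷ 33.57920 ≈ 0.152

0.152rem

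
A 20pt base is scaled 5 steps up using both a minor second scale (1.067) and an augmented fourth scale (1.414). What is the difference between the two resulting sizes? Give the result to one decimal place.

85.4pt

Minor second: 20.0 × 1.067⁵ = 27.660pt
Augmented fourth: 20.0 × 1.414⁵ = 113.052pt
Difference: 113.052 − 27.660 = 85.392pt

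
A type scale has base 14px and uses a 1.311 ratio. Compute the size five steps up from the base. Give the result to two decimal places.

54.22px

A modular type scale is a geometric sequence: sizeₙ = base × rⁿ.
14.0 × 1.311⁵ = 14.0 × 3.87270 ≈ 54.22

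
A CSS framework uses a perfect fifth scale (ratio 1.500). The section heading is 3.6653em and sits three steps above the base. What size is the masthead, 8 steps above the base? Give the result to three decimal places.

Moving from step +3 to step +8 is 5 steps up, so multiply by r⁵.
3.6653 × 1.500⁵ = 3.6653 × 7.59375 ≈ 27.833

27.833em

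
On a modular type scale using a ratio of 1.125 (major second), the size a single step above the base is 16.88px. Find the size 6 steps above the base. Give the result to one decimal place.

16.88 × 1.125⁵ = 16.88 × 1.80203 ≈ 30.418

30.4px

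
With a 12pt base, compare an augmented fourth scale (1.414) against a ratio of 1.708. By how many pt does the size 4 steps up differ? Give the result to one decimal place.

54.2pt

Augmented fourth: 12.0 × 1.414⁴ = 47.971pt
At 1.708: 12.0 × 1.708⁴ = 102.125pt
Difference: 102.125 − 47.971 = 54.154pt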